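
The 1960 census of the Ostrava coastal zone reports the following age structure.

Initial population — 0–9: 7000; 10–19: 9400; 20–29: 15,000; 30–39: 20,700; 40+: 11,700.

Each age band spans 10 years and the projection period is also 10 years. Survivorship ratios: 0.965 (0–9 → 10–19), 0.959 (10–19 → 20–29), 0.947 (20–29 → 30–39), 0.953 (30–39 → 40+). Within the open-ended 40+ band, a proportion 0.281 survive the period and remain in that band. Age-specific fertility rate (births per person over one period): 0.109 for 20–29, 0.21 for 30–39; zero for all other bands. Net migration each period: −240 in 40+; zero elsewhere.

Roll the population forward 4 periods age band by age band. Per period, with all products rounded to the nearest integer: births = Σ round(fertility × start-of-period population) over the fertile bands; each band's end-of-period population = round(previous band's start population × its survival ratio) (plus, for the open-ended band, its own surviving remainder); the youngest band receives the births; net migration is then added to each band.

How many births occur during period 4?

1891

Period 1:
Births: 15000 × 0.109 = 1635  |  20700 × 0.21 = 4347 → total 5982
10–19: 7000 × 0.965 = 6755
20–29: 9400 × 0.959 = 9015
30–39: 15000 × 0.947 = 14205
40+: 20700 × 0.953 + 11700 × 0.281 = 19727 + 3288 = 23015
Net migration: 40+ − 240 → 22775
Giving 5982 / 6755 / 9015 / 14205 / 22775.
Period 2:
Births: 9015 × 0.109 = 983  |  14205 × 0.21 = 2983 → total 3966
10–19: 5982 × 0.965 = 5773
20–29: 6755 × 0.959 = 6478
30–39: 9015 × 0.947 = 8537
40+: 14205 × 0.953 + 22775 × 0.281 = 13537 + 6400 = 19937
Net migration: 40+ − 240 → 19697
Giving 3966 / 5773 / 6478 / 8537 / 19697.
Period 3:
Births: 6478 × 0.109 = 706  |  8537 × 0.21 = 1793 → total 2499
10–19: 3966 × 0.965 = 3827
20–29: 5773 × 0.959 = 5536
30–39: 6478 × 0.947 = 6135
40+: 8537 × 0.953 + 19697 × 0.281 = 8136 + 5535 = 13671
Net migration: 40+ − 240 → 13431
Giving 2499 / 3827 / 5536 / 6135 / 13431.
Period 4:
Births: 5536 × 0.109 = 603  |  6135 × 0.21 = 1288 → total 1891
10–19: 2499 × 0.965 = 2412
20–29: 3827 × 0.959 = 3670
30–39: 5536 × 0.947 = 5243
40+: 6135 × 0.953 + 13431 × 0.281 = 5847 + 3774 = 9621
Net migration: 40+ − 240 → 9381
Giving 1891 / 2412 / 3670 / 5243 / 9381.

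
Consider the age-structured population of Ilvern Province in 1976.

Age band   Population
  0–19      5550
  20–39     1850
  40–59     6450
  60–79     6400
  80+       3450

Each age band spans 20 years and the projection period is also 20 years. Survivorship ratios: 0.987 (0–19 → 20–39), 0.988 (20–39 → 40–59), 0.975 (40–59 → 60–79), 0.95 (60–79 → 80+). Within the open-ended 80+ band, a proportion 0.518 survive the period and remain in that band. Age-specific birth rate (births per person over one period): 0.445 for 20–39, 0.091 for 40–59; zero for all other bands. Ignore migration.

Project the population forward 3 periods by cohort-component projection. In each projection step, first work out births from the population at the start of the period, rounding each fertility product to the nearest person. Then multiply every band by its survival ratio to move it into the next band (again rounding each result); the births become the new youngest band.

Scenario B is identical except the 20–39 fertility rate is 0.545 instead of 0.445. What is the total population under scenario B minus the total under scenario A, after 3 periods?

960

After projecting period 1:
Births: 1850 × 0.445 = 823  |  6450 × 0.091 = 587 ⇒ total 1410
20–39: 5550 × 0.987 = 5478
40–59: 1850 × 0.988 = 1828
60–79: 6450 × 0.975 = 6289
80+: 6400 × 0.95 + 3450 × 0.518 = 6080 + 1787 = 7867
End of period: [1410, 5478, 1828, 6289, 7867]
After projecting period 2:
Births: 5478 × 0.445 = 2438  |  1828 × 0.091 = 166 ⇒ total 2604
20–39: 1410 × 0.987 = 1392
40–59: 5478 × 0.988 = 5412
60–79: 1828 × 0.975 = 1782
80+: 6289 × 0.95 + 7867 × 0.518 = 5975 + 4075 = 10050
End of period: [2604, 1392, 5412, 1782, 10050]
After projecting period 3:
Births: 1392 × 0.445 = 619  |  5412 × 0.091 = 492 ⇒ total 1111
20–39: 2604 × 0.987 = 2570
40–59: 1392 × 0.988 = 1375
60–79: 5412 × 0.975 = 5277
80+: 1782 × 0.95 + 10050 × 0.518 = 1693 + 5206 = 6899
End of period: [1111, 2570, 1375, 5277, 6899]
Scenario A total after 3 periods: 17232
Scenario B projection —
After projecting period 1:
Births: 1850 × 0.545 = 1008  |  6450 × 0.091 = 587 ⇒ total 1595
20–39: 5550 × 0.987 = 5478
40–59: 1850 × 0.988 = 1828
60–79: 6450 × 0.975 = 6289
80+: 6400 × 0.95 + 3450 × 0.518 = 6080 + 1787 = 7867
End of period: [1595, 5478, 1828, 6289, 7867]
After projecting period 2:
Births: 5478 × 0.545 = 2986  |  1828 × 0.091 = 166 ⇒ total 3152
20–39: 1595 × 0.987 = 1574
40–59: 5478 × 0.988 = 5412
60–79: 1828 × 0.975 = 1782
80+: 6289 × 0.95 + 7867 × 0.518 = 5975 + 4075 = 10050
End of period: [3152, 1574, 5412, 1782, 10050]
After projecting period 3:
Births: 1574 × 0.545 = 858  |  5412 × 0.091 = 492 ⇒ total 1350
20–39: 3152 × 0.987 = 3111
40–59: 1574 × 0.988 = 1555
60–79: 5412 × 0.975 = 5277
80+: 1782 × 0.95 + 10050 × 0.518 = 1693 + 5206 = 6899
End of period: [1350, 3111, 1555, 5277, 6899]
Scenario B total after 3 periods: 18192
Difference B − A = 18192 − 17232 = 960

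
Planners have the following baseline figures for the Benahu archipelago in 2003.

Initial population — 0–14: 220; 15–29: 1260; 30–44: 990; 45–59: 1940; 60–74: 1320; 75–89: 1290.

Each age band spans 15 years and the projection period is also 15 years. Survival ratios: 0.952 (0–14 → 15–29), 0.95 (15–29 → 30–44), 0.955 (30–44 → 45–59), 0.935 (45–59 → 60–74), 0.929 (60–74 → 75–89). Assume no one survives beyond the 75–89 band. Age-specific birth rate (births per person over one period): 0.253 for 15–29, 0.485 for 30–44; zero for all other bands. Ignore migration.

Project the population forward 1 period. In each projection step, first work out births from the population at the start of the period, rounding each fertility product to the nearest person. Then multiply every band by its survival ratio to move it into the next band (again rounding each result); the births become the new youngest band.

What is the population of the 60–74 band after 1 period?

(Bands numbered youngest = 1 to oldest = 6.)
Period 1.
Births: 1260 × 0.253 = 319, 990 × 0.485 = 480 — total 799
Band 2: 220 × 0.952 = 209
Band 3: 1260 × 0.95 = 1197
Band 4: 990 × 0.955 = 945
Band 5: 1940 × 0.935 = 1814
Band 6: 1320 × 0.929 = 1226
Population now: 0–14=799, 15–29=209, 30–44=1197, 45–59=945, 60–74=1814, 75–89=1226

1814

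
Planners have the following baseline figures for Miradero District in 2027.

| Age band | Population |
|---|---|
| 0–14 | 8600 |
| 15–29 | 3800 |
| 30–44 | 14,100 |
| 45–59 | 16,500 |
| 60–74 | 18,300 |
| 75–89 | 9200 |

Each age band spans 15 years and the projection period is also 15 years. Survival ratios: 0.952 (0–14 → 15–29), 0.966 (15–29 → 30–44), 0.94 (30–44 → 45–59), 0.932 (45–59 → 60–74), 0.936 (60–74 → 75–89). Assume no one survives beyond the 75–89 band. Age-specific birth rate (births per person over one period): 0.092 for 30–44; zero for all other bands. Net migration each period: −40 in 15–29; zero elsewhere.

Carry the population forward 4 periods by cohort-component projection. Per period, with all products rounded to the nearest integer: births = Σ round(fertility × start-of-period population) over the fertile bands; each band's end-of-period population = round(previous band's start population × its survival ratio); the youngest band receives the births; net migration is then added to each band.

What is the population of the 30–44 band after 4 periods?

272

After projecting period 1:
Births: 14100 × 0.092 = 1297
15–29: 8600 × 0.952 = 8187
30–44: 3800 × 0.966 = 3671
45–59: 14100 × 0.94 = 13254
60–74: 16500 × 0.932 = 15378
75–89: 18300 × 0.936 = 17129
Net migration: 15–29 − 40 → 8147
End of period: [1297, 8147, 3671, 13254, 15378, 17129]
After projecting period 2:
Births: 3671 × 0.092 = 338
15–29: 1297 × 0.952 = 1235
30–44: 8147 × 0.966 = 7870
45–59: 3671 × 0.94 = 3451
60–74: 13254 × 0.932 = 12353
75–89: 15378 × 0.936 = 14394
Net migration: 15–29 − 40 → 1195
End of period: [338, 1195, 7870, 3451, 12353, 14394]
After projecting period 3:
Births: 7870 × 0.092 = 724
15–29: 338 × 0.952 = 322
30–44: 1195 × 0.966 = 1154
45–59: 7870 × 0.94 = 7398
60–74: 3451 × 0.932 = 3216
75–89: 12353 × 0.936 = 11562
Net migration: 15–29 − 40 → 282
End of period: [724, 282, 1154, 7398, 3216, 11562]
After projecting period 4:
Births: 1154 × 0.092 = 106
15–29: 724 × 0.952 = 689
30–44: 282 × 0.966 = 272
45–59: 1154 × 0.94 = 1085
60–74: 7398 × 0.932 = 6895
75–89: 3216 × 0.936 = 3010
Net migration: 15–29 − 40 → 649
End of period: [106, 649, 272, 1085, 6895, 3010]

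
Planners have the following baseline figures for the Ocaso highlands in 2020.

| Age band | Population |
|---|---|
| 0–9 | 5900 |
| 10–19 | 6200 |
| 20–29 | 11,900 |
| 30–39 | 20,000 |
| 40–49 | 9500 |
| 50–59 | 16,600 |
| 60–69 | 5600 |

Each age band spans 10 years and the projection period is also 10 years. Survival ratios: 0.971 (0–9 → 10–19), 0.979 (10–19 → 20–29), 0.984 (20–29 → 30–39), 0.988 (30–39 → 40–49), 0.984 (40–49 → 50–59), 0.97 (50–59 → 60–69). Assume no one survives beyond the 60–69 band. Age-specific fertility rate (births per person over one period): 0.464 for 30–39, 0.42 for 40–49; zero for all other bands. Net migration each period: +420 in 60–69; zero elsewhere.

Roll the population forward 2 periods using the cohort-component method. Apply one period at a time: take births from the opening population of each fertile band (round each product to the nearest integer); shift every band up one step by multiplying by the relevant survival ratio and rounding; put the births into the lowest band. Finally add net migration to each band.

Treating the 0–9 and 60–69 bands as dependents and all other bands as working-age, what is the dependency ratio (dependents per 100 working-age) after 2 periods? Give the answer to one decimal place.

41.9

(Bands numbered youngest = 1 to oldest = 7.)
— Period 1 —
Births: 20000 * 0.464 = 9280, 9500 * 0.42 = 3990 — total 13270
Band 2: 5900 * 0.971 = 5729
Band 3: 6200 * 0.979 = 6070
Band 4: 11900 * 0.984 = 11710
Band 5: 20000 * 0.988 = 19760
Band 6: 9500 * 0.984 = 9348
Band 7: 16600 * 0.97 = 16102
Net migration: Band 7 + 420 → 16522
→ [13270, 5729, 6070, 11710, 19760, 9348, 16522]
— Period 2 —
Births: 11710 * 0.464 = 5433, 19760 * 0.42 = 8299 — total 13732
Band 2: 13270 * 0.971 = 12885
Band 3: 5729 * 0.979 = 5609
Band 4: 6070 * 0.984 = 5973
Band 5: 11710 * 0.988 = 11569
Band 6: 19760 * 0.984 = 19444
Band 7: 9348 * 0.97 = 9068
Net migration: Band 7 + 420 → 9488
→ [13732, 12885, 5609, 5973, 11569, 19444, 9488]
Dependents (band 0–9 + band 60–69) = 13732 + 9488 = 23220; working-age = 55480; ratio = 23220/55480 × 100 = 41.9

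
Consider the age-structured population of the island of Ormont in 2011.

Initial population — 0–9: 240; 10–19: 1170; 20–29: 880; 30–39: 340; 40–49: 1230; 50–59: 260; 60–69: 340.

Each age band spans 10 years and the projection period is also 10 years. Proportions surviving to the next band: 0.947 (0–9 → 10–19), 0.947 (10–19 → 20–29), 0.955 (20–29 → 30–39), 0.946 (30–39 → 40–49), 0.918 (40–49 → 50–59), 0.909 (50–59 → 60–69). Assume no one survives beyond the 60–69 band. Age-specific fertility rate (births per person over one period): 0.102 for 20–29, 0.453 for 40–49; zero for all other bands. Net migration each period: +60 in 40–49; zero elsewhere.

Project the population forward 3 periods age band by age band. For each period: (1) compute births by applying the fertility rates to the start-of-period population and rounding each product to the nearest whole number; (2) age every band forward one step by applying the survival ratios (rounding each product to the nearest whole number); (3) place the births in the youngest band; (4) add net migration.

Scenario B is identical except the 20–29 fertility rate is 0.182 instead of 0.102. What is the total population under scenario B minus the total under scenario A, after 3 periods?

Period 1:
Births: 880 × 0.102 = 90, 1230 × 0.453 = 557 → 647
10–19: 240 × 0.947 = 227
20–29: 1170 × 0.947 = 1108
30–39: 880 × 0.955 = 840
40–49: 340 × 0.946 = 322
50–59: 1230 × 0.918 = 1129
60–69: 260 × 0.909 = 236
Net migration: 40–49 + 60 → 382
Population now: 0–9=647, 10–19=227, 20–29=1108, 30–39=840, 40–49=382, 50–59=1129, 60–69=236
Period 2:
Births: 1108 × 0.102 = 113, 382 × 0.453 = 173 → 286
10–19: 647 × 0.947 = 613
20–29: 227 × 0.947 = 215
30–39: 1108 × 0.955 = 1058
40–49: 840 × 0.946 = 795
50–59: 382 × 0.918 = 351
60–69: 1129 × 0.909 = 1026
Net migration: 40–49 + 60 → 855
Population now: 0–9=286, 10–19=613, 20–29=215, 30–39=1058, 40–49=855, 50–59=351, 60–69=1026
Period 3:
Births: 215 × 0.102 = 22, 855 × 0.453 = 387 → 409
10–19: 286 × 0.947 = 271
20–29: 613 × 0.947 = 581
30–39: 215 × 0.955 = 205
40–49: 1058 × 0.946 = 1001
50–59: 855 × 0.918 = 785
60–69: 351 × 0.909 = 319
Net migration: 40–49 + 60 → 1061
Population now: 0–9=409, 10–19=271, 20–29=581, 30–39=205, 40–49=1061, 50–59=785, 60–69=319
Scenario A total after 3 periods: 3631
Scenario B projection —
Period 1:
Births: 880 × 0.182 = 160, 1230 × 0.453 = 557 → 717
10–19: 240 × 0.947 = 227
20–29: 1170 × 0.947 = 1108
30–39: 880 × 0.955 = 840
40–49: 340 × 0.946 = 322
50–59: 1230 × 0.918 = 1129
60–69: 260 × 0.909 = 236
Net migration: 40–49 + 60 → 382
Population now: 0–9=717, 10–19=227, 20–29=1108, 30–39=840, 40–49=382, 50–59=1129, 60–69=236
Period 2:
Births: 1108 × 0.182 = 202, 382 × 0.453 = 173 → 375
10–19: 717 × 0.947 = 679
20–29: 227 × 0.947 = 215
30–39: 1108 × 0.955 = 1058
40–49: 840 × 0.946 = 795
50–59: 382 × 0.918 = 351
60–69: 1129 × 0.909 = 1026
Net migration: 40–49 + 60 → 855
Population now: 0–9=375, 10–19=679, 20–29=215, 30–39=1058, 40–49=855, 50–59=351, 60–69=1026
Period 3:
Births: 215 × 0.182 = 39, 855 × 0.453 = 387 → 426
10–19: 375 × 0.947 = 355
20–29: 679 × 0.947 = 643
30–39: 215 × 0.955 = 205
40–49: 1058 × 0.946 = 1001
50–59: 855 × 0.918 = 785
60–69: 351 × 0.909 = 319
Net migration: 40–49 + 60 → 1061
Population now: 0–9=426, 10–19=355, 20–29=643, 30–39=205, 40–49=1061, 50–59=785, 60–69=319
Scenario B total after 3 periods: 3794
Difference B − A = 3794 − 3631 = 163

163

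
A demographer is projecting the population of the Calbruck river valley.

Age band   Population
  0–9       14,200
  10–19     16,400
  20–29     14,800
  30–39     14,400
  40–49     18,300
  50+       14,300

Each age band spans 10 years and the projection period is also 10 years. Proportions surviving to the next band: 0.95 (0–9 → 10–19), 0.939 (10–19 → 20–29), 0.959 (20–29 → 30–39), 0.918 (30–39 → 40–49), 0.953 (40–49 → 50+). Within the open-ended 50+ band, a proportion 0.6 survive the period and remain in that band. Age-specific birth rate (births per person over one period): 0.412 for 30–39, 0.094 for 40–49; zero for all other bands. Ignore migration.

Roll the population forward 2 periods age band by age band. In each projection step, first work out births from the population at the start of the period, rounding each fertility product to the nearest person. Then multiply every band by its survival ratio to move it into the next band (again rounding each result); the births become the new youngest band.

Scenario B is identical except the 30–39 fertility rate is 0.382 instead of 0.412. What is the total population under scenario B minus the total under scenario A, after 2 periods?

Period 1.
Births: 14400 × 0.412 = 5933 ; 18300 × 0.094 = 1720 → 7653
10–19: 14200 × 0.95 = 13490
20–29: 16400 × 0.939 = 15400
30–39: 14800 × 0.959 = 14193
40–49: 14400 × 0.918 = 13219
50+: 18300 × 0.953 + 14300 × 0.6 = 17440 + 8580 = 26020
Population now: 0–9=7653, 10–19=13490, 20–29=15400, 30–39=14193, 40–49=13219, 50+=26020
Period 2.
Births: 14193 × 0.412 = 5848 ; 13219 × 0.094 = 1243 → 7091
10–19: 7653 × 0.95 = 7270
20–29: 13490 × 0.939 = 12667
30–39: 15400 × 0.959 = 14769
40–49: 14193 × 0.918 = 13029
50+: 13219 × 0.953 + 26020 × 0.6 = 12598 + 15612 = 28210
Population now: 0–9=7091, 10–19=7270, 20–29=12667, 30–39=14769, 40–49=13029, 50+=28210
Scenario A total after 2 periods: 83036
Scenario B projection —
Period 1.
Births: 14400 × 0.382 = 5501 ; 18300 × 0.094 = 1720 → 7221
10–19: 14200 × 0.95 = 13490
20–29: 16400 × 0.939 = 15400
30–39: 14800 × 0.959 = 14193
40–49: 14400 × 0.918 = 13219
50+: 18300 × 0.953 + 14300 × 0.6 = 17440 + 8580 = 26020
Population now: 0–9=7221, 10–19=13490, 20–29=15400, 30–39=14193, 40–49=13219, 50+=26020
Period 2.
Births: 14193 × 0.382 = 5422 ; 13219 × 0.094 = 1243 → 6665
10–19: 7221 × 0.95 = 6860
20–29: 13490 × 0.939 = 12667
30–39: 15400 × 0.959 = 14769
40–49: 14193 × 0.918 = 13029
50+: 13219 × 0.953 + 26020 × 0.6 = 12598 + 15612 = 28210
Population now: 0–9=6665, 10–19=6860, 20–29=12667, 30–39=14769, 40–49=13029, 50+=28210
Scenario B total after 2 periods: 82200
Difference B − A = 82200 − 83036 = -836

-836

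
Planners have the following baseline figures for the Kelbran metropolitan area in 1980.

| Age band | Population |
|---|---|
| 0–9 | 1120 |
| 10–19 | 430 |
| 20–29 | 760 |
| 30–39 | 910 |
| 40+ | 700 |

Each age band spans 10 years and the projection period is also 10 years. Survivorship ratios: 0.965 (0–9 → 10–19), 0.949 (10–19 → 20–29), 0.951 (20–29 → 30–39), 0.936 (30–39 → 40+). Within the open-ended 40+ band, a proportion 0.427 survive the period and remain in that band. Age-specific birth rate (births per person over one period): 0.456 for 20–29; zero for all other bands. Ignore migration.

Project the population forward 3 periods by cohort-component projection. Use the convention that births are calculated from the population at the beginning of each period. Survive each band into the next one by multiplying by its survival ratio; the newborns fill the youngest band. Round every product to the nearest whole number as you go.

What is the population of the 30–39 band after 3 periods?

Call the groups 1 to 5, youngest first.
After projecting period 1:
Births: 760 × 0.456 = 347
Group 2: 1120 × 0.965 = 1081
Group 3: 430 × 0.949 = 408
Group 4: 760 × 0.951 = 723
Group 5: 910 × 0.936 + 700 × 0.427 = 852 + 299 = 1151
End of period: [347, 1081, 408, 723, 1151]
After projecting period 2:
Births: 408 × 0.456 = 186
Group 2: 347 × 0.965 = 335
Group 3: 1081 × 0.949 = 1026
Group 4: 408 × 0.951 = 388
Group 5: 723 × 0.936 + 1151 × 0.427 = 677 + 491 = 1168
End of period: [186, 335, 1026, 388, 1168]
After projecting period 3:
Births: 1026 × 0.456 = 468
Group 2: 186 × 0.965 = 179
Group 3: 335 × 0.949 = 318
Group 4: 1026 × 0.951 = 976
Group 5: 388 × 0.936 + 1168 × 0.427 = 363 + 499 = 862
End of period: [468, 179, 318, 976, 862]

976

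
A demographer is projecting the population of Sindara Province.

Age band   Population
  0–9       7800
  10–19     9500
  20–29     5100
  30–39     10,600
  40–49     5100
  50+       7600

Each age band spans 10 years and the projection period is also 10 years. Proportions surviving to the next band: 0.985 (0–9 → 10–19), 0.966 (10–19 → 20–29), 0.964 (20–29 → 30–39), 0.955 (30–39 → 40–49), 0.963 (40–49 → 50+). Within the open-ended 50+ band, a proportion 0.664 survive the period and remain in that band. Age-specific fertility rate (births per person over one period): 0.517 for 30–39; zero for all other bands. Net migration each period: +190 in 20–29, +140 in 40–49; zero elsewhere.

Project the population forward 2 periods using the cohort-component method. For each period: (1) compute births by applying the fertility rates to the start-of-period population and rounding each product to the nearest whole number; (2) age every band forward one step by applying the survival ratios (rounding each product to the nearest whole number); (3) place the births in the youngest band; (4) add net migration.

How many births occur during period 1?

Period 1.
Births: 10600 * 0.517 = 5480
10–19: 7800 * 0.985 = 7683
20–29: 9500 * 0.966 = 9177
30–39: 5100 * 0.964 = 4916
40–49: 10600 * 0.955 = 10123
50+: 5100 * 0.963 + 7600 * 0.664 = 4911 + 5046 = 9957
Net migration: 20–29 + 190 → 9367; 40–49 + 140 → 10263
→ [5480, 7683, 9367, 4916, 10263, 9957]

5480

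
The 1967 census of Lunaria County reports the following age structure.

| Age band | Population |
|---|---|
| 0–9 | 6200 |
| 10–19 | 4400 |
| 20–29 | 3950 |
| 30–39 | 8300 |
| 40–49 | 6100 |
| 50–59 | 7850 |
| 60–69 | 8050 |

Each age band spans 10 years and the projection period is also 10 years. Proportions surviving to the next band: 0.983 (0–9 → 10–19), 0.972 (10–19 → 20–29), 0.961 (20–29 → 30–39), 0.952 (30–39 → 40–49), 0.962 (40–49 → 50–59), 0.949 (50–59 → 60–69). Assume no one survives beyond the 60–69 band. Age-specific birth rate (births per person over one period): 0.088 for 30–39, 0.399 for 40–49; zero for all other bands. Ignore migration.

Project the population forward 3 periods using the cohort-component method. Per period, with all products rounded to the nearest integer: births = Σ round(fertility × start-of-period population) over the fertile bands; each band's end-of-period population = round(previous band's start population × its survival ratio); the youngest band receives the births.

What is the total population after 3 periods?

Call the groups 1 to 7, youngest first.
[period 1]
Births: 8300 × 0.088 = 730, 6100 × 0.399 = 2434 — total 3164
Group 2: 6200 × 0.983 = 6095
Group 3: 4400 × 0.972 = 4277
Group 4: 3950 × 0.961 = 3796
Group 5: 8300 × 0.952 = 7902
Group 6: 6100 × 0.962 = 5868
Group 7: 7850 × 0.949 = 7450
Population now: 0–9=3164, 10–19=6095, 20–29=4277, 30–39=3796, 40–49=7902, 50–59=5868, 60–69=7450
[period 2]
Births: 3796 × 0.088 = 334, 7902 × 0.399 = 3153 — total 3487
Group 2: 3164 × 0.983 = 3110
Group 3: 6095 × 0.972 = 5924
Group 4: 4277 × 0.961 = 4110
Group 5: 3796 × 0.952 = 3614
Group 6: 7902 × 0.962 = 7602
Group 7: 5868 × 0.949 = 5569
Population now: 0–9=3487, 10–19=3110, 20–29=5924, 30–39=4110, 40–49=3614, 50–59=7602, 60–69=5569
[period 3]
Births: 4110 × 0.088 = 362, 3614 × 0.399 = 1442 — total 1804
Group 2: 3487 × 0.983 = 3428
Group 3: 3110 × 0.972 = 3023
Group 4: 5924 × 0.961 = 5693
Group 5: 4110 × 0.952 = 3913
Group 6: 3614 × 0.962 = 3477
Group 7: 7602 × 0.949 = 7214
Population now: 0–9=1804, 10–19=3428, 20–29=3023, 30–39=5693, 40–49=3913, 50–59=3477, 60–69=7214
Total after period 3: 1804 + 3428 + 3023 + 5693 + 3913 + 3477 + 7214 = 28552

28552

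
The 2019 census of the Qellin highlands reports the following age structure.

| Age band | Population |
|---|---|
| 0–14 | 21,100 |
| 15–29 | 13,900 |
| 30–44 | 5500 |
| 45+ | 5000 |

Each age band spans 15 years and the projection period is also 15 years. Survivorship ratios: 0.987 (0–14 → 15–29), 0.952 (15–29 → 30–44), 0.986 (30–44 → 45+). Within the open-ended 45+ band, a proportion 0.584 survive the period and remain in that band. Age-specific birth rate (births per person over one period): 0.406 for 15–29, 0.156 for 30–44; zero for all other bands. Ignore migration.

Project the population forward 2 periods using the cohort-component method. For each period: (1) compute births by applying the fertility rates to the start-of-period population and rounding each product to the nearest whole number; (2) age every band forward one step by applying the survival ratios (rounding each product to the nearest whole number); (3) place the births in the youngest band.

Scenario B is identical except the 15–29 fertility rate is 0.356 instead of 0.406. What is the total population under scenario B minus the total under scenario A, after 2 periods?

After projecting period 1:
Births: 13900 × 0.406 = 5643  |  5500 × 0.156 = 858 → total 6501
15–29: 21100 × 0.987 = 20826
30–44: 13900 × 0.952 = 13233
45+: 5500 × 0.986 + 5000 × 0.584 = 5423 + 2920 = 8343
End of period: [6501, 20826, 13233, 8343]
After projecting period 2:
Births: 20826 × 0.406 = 8455  |  13233 × 0.156 = 2064 → total 10519
15–29: 6501 × 0.987 = 6416
30–44: 20826 × 0.952 = 19826
45+: 13233 × 0.986 + 8343 × 0.584 = 13048 + 4872 = 17920
End of period: [10519, 6416, 19826, 17920]
Scenario A total after 2 periods: 54681
Scenario B projection —
After projecting period 1:
Births: 13900 × 0.356 = 4948  |  5500 × 0.156 = 858 → total 5806
15–29: 21100 × 0.987 = 20826
30–44: 13900 × 0.952 = 13233
45+: 5500 × 0.986 + 5000 × 0.584 = 5423 + 2920 = 8343
End of period: [5806, 20826, 13233, 8343]
After projecting period 2:
Births: 20826 × 0.356 = 7414  |  13233 × 0.156 = 2064 → total 9478
15–29: 5806 × 0.987 = 5731
30–44: 20826 × 0.952 = 19826
45+: 13233 × 0.986 + 8343 × 0.584 = 13048 + 4872 = 17920
End of period: [9478, 5731, 19826, 17920]
Scenario B total after 2 periods: 52955
Difference B − A = 52955 − 54681 = -1726

-1726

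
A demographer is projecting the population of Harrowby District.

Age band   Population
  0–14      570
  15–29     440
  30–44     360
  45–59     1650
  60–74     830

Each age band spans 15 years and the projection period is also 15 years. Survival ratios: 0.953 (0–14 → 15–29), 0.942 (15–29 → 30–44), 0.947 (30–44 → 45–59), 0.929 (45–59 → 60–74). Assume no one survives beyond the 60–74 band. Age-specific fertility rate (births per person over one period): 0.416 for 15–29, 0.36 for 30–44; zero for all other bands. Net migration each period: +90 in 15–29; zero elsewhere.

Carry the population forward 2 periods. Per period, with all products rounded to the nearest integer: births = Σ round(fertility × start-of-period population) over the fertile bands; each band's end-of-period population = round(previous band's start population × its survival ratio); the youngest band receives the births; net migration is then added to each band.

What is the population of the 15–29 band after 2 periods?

388

Numbering the bands 1..5 from youngest to oldest:
— Period 1 —
Births: 440 × 0.416 = 183 ; 360 × 0.36 = 130 → total 313
Band 2: 570 × 0.953 = 543
Band 3: 440 × 0.942 = 414
Band 4: 360 × 0.947 = 341
Band 5: 1650 × 0.929 = 1533
Net migration: Band 2 + 90 → 633
Giving 313 / 633 / 414 / 341 / 1533.
— Period 2 —
Births: 633 × 0.416 = 263 ; 414 × 0.36 = 149 → total 412
Band 2: 313 × 0.953 = 298
Band 3: 633 × 0.942 = 596
Band 4: 414 × 0.947 = 392
Band 5: 341 × 0.929 = 317
Net migration: Band 2 + 90 → 388
Giving 412 / 388 / 596 / 392 / 317.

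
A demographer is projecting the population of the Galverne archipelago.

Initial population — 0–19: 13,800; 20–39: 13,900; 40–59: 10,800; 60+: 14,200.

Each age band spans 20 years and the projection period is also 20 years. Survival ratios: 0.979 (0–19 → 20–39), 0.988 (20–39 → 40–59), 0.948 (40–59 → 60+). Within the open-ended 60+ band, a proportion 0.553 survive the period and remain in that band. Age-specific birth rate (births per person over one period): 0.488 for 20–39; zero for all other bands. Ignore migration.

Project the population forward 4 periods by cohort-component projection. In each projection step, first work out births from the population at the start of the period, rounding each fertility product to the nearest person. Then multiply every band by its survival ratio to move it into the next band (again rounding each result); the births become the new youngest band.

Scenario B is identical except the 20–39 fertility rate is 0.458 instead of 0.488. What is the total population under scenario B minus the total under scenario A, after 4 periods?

-1530

(Groups numbered youngest = 1 to oldest = 4.)
After projecting period 1:
Births: 13900 × 0.488 = 6783
Group 2: 13800 × 0.979 = 13510
Group 3: 13900 × 0.988 = 13733
Group 4: 10800 × 0.948 + 14200 × 0.553 = 10238 + 7853 = 18091
Giving 6783 / 13510 / 13733 / 18091.
After projecting period 2:
Births: 13510 × 0.488 = 6593
Group 2: 6783 × 0.979 = 6641
Group 3: 13510 × 0.988 = 13348
Group 4: 13733 × 0.948 + 18091 × 0.553 = 13019 + 10004 = 23023
Giving 6593 / 6641 / 13348 / 23023.
After projecting period 3:
Births: 6641 × 0.488 = 3241
Group 2: 6593 × 0.979 = 6455
Group 3: 6641 × 0.988 = 6561
Group 4: 13348 × 0.948 + 23023 × 0.553 = 12654 + 12732 = 25386
Giving 3241 / 6455 / 6561 / 25386.
After projecting period 4:
Births: 6455 × 0.488 = 3150
Group 2: 3241 × 0.979 = 3173
Group 3: 6455 × 0.988 = 6378
Group 4: 6561 × 0.948 + 25386 × 0.553 = 6220 + 14038 = 20258
Giving 3150 / 3173 / 6378 / 20258.
Scenario A total after 4 periods: 32959
Scenario B projection —
After projecting period 1:
Births: 13900 × 0.458 = 6366
Group 2: 13800 × 0.979 = 13510
Group 3: 13900 × 0.988 = 13733
Group 4: 10800 × 0.948 + 14200 × 0.553 = 10238 + 7853 = 18091
Giving 6366 / 13510 / 13733 / 18091.
After projecting period 2:
Births: 13510 × 0.458 = 6188
Group 2: 6366 × 0.979 = 6232
Group 3: 13510 × 0.988 = 13348
Group 4: 13733 × 0.948 + 18091 × 0.553 = 13019 + 10004 = 23023
Giving 6188 / 6232 / 13348 / 23023.
After projecting period 3:
Births: 6232 × 0.458 = 2854
Group 2: 6188 × 0.979 = 6058
Group 3: 6232 × 0.988 = 6157
Group 4: 13348 × 0.948 + 23023 × 0.553 = 12654 + 12732 = 25386
Giving 2854 / 6058 / 6157 / 25386.
After projecting period 4:
Births: 6058 × 0.458 = 2775
Group 2: 2854 × 0.979 = 2794
Group 3: 6058 × 0.988 = 5985
Group 4: 6157 × 0.948 + 25386 × 0.553 = 5837 + 14038 = 19875
Giving 2775 / 2794 / 5985 / 19875.
Scenario B total after 4 periods: 31429
Difference B − A = 31429 − 32959 = -1530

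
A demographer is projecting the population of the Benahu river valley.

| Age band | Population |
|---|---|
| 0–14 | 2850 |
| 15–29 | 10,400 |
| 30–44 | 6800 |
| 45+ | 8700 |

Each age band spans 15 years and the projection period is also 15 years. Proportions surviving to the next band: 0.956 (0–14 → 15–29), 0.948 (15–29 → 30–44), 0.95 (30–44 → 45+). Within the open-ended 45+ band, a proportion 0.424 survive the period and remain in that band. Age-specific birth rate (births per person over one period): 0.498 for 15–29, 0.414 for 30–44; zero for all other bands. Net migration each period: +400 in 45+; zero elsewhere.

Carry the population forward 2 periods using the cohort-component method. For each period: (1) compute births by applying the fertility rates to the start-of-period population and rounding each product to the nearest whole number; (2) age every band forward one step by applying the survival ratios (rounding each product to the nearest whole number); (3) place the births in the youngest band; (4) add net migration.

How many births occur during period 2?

5439

After projecting period 1:
Births: 10400 * 0.498 = 5179  |  6800 * 0.414 = 2815 → total 7994
15–29: 2850 * 0.956 = 2725
30–44: 10400 * 0.948 = 9859
45+: 6800 * 0.95 + 8700 * 0.424 = 6460 + 3689 = 10149
Net migration: 45+ + 400 → 10549
Giving 7994 / 2725 / 9859 / 10549.
After projecting period 2:
Births: 2725 * 0.498 = 1357  |  9859 * 0.414 = 4082 → total 5439
15–29: 7994 * 0.956 = 7642
30–44: 2725 * 0.948 = 2583
45+: 9859 * 0.95 + 10549 * 0.424 = 9366 + 4473 = 13839
Net migration: 45+ + 400 → 14239
Giving 5439 / 7642 / 2583 / 14239.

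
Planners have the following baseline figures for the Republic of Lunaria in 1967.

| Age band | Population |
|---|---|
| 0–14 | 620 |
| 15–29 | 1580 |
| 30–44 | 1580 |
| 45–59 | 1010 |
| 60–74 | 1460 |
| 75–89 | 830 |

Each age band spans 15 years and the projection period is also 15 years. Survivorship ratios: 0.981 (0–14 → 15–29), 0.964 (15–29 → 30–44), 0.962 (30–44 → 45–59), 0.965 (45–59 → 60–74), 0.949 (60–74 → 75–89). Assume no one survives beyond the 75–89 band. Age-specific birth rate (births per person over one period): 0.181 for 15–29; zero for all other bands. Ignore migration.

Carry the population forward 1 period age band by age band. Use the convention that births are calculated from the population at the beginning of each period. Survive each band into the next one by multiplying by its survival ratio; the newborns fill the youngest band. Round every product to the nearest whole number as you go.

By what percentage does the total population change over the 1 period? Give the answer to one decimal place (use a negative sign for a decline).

(Bands numbered youngest = 1 to oldest = 6.)
After projecting period 1:
Births: 1580 × 0.181 = 286
Band 2: 620 × 0.981 = 608
Band 3: 1580 × 0.964 = 1523
Band 4: 1580 × 0.962 = 1520
Band 5: 1010 × 0.965 = 975
Band 6: 1460 × 0.949 = 1386
Giving 286 / 608 / 1523 / 1520 / 975 / 1386.
Total: 7080 → 6298; change = -782; percentage change = -11.0%

-11.0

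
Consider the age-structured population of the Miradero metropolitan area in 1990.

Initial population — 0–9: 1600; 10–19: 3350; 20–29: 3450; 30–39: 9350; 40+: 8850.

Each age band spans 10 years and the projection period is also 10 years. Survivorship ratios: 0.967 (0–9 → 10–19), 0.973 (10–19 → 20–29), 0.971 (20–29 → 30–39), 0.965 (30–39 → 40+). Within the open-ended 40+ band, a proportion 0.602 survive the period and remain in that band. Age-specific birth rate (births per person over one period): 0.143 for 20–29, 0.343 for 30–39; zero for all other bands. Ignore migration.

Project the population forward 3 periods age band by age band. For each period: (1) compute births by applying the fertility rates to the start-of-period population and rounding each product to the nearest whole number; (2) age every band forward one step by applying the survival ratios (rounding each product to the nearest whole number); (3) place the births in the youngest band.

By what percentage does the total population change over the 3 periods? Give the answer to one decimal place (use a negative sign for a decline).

-32.3

Let group 1 be 0–9 through group 5 = 40+.
[period 1]
Births: 3450 * 0.143 = 493  |  9350 * 0.343 = 3207 ⇒ total 3700
Group 2: 1600 * 0.967 = 1547
Group 3: 3350 * 0.973 = 3260
Group 4: 3450 * 0.971 = 3350
Group 5: 9350 * 0.965 + 8850 * 0.602 = 9023 + 5328 = 14351
Giving 3700 / 1547 / 3260 / 3350 / 14351.
[period 2]
Births: 3260 * 0.143 = 466  |  3350 * 0.343 = 1149 ⇒ total 1615
Group 2: 3700 * 0.967 = 3578
Group 3: 1547 * 0.973 = 1505
Group 4: 3260 * 0.971 = 3165
Group 5: 3350 * 0.965 + 14351 * 0.602 = 3233 + 8639 = 11872
Giving 1615 / 3578 / 1505 / 3165 / 11872.
[period 3]
Births: 1505 * 0.143 = 215  |  3165 * 0.343 = 1086 ⇒ total 1301
Group 2: 1615 * 0.967 = 1562
Group 3: 3578 * 0.973 = 3481
Group 4: 1505 * 0.971 = 1461
Group 5: 3165 * 0.965 + 11872 * 0.602 = 3054 + 7147 = 10201
Giving 1301 / 1562 / 3481 / 1461 / 10201.
Total: 26600 → 18006; change = -8594; percentage change = -32.3%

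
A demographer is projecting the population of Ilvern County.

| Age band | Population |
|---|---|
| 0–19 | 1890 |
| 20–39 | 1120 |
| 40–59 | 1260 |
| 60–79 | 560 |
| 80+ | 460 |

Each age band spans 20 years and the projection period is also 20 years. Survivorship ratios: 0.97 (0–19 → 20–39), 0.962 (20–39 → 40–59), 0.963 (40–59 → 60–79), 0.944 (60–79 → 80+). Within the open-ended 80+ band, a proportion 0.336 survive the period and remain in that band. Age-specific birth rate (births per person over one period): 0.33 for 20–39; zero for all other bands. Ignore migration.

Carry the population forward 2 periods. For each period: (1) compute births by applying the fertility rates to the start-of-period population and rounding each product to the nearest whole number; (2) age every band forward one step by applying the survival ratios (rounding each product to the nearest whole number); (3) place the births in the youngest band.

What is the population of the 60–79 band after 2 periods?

Period 1:
Births: 1120 × 0.33 = 370
20–39: 1890 × 0.97 = 1833
40–59: 1120 × 0.962 = 1077
60–79: 1260 × 0.963 = 1213
80+: 560 × 0.944 + 460 × 0.336 = 529 + 155 = 684
End of period: [370, 1833, 1077, 1213, 684]
Period 2:
Births: 1833 × 0.33 = 605
20–39: 370 × 0.97 = 359
40–59: 1833 × 0.962 = 1763
60–79: 1077 × 0.963 = 1037
80+: 1213 × 0.944 + 684 × 0.336 = 1145 + 230 = 1375
End of period: [605, 359, 1763, 1037, 1375]

1037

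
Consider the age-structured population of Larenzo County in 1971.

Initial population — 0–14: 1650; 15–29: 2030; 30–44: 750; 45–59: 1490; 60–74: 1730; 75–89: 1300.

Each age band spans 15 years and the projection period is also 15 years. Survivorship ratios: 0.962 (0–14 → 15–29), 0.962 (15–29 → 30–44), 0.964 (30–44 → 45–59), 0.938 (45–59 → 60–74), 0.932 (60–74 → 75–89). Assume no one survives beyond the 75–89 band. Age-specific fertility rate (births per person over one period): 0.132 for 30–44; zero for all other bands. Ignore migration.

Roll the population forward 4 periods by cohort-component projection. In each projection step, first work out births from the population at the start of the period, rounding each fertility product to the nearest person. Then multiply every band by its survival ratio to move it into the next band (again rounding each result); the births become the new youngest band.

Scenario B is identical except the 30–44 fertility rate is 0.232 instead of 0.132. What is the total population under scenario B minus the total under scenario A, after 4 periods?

419

Numbering the bands 1..6 from youngest to oldest:
After projecting period 1:
Births: 750 × 0.132 = 99
Band 2: 1650 × 0.962 = 1587
Band 3: 2030 × 0.962 = 1953
Band 4: 750 × 0.964 = 723
Band 5: 1490 × 0.938 = 1398
Band 6: 1730 × 0.932 = 1612
Population now: 0–14=99, 15–29=1587, 30–44=1953, 45–59=723, 60–74=1398, 75–89=1612
After projecting period 2:
Births: 1953 × 0.132 = 258
Band 2: 99 × 0.962 = 95
Band 3: 1587 × 0.962 = 1527
Band 4: 1953 × 0.964 = 1883
Band 5: 723 × 0.938 = 678
Band 6: 1398 × 0.932 = 1303
Population now: 0–14=258, 15–29=95, 30–44=1527, 45–59=1883, 60–74=678, 75–89=1303
After projecting period 3:
Births: 1527 × 0.132 = 202
Band 2: 258 × 0.962 = 248
Band 3: 95 × 0.962 = 91
Band 4: 1527 × 0.964 = 1472
Band 5: 1883 × 0.938 = 1766
Band 6: 678 × 0.932 = 632
Population now: 0–14=202, 15–29=248, 30–44=91, 45–59=1472, 60–74=1766, 75–89=632
After projecting period 4:
Births: 91 × 0.132 = 12
Band 2: 202 × 0.962 = 194
Band 3: 248 × 0.962 = 239
Band 4: 91 × 0.964 = 88
Band 5: 1472 × 0.938 = 1381
Band 6: 1766 × 0.932 = 1646
Population now: 0–14=12, 15–29=194, 30–44=239, 45–59=88, 60–74=1381, 75–89=1646
Scenario A total after 4 periods: 3560
Scenario B projection —
After projecting period 1:
Births: 750 × 0.232 = 174
Band 2: 1650 × 0.962 = 1587
Band 3: 2030 × 0.962 = 1953
Band 4: 750 × 0.964 = 723
Band 5: 1490 × 0.938 = 1398
Band 6: 1730 × 0.932 = 1612
Population now: 0–14=174, 15–29=1587, 30–44=1953, 45–59=723, 60–74=1398, 75–89=1612
After projecting period 2:
Births: 1953 × 0.232 = 453
Band 2: 174 × 0.962 = 167
Band 3: 1587 × 0.962 = 1527
Band 4: 1953 × 0.964 = 1883
Band 5: 723 × 0.938 = 678
Band 6: 1398 × 0.932 = 1303
Population now: 0–14=453, 15–29=167, 30–44=1527, 45–59=1883, 60–74=678, 75–89=1303
After projecting period 3:
Births: 1527 × 0.232 = 354
Band 2: 453 × 0.962 = 436
Band 3: 167 × 0.962 = 161
Band 4: 1527 × 0.964 = 1472
Band 5: 1883 × 0.938 = 1766
Band 6: 678 × 0.932 = 632
Population now: 0–14=354, 15–29=436, 30–44=161, 45–59=1472, 60–74=1766, 75–89=632
After projecting period 4:
Births: 161 × 0.232 = 37
Band 2: 354 × 0.962 = 341
Band 3: 436 × 0.962 = 419
Band 4: 161 × 0.964 = 155
Band 5: 1472 × 0.938 = 1381
Band 6: 1766 × 0.932 = 1646
Population now: 0–14=37, 15–29=341, 30–44=419, 45–59=155, 60–74=1381, 75–89=1646
Scenario B total after 4 periods: 3979
Difference B − A = 3979 − 3560 = 419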